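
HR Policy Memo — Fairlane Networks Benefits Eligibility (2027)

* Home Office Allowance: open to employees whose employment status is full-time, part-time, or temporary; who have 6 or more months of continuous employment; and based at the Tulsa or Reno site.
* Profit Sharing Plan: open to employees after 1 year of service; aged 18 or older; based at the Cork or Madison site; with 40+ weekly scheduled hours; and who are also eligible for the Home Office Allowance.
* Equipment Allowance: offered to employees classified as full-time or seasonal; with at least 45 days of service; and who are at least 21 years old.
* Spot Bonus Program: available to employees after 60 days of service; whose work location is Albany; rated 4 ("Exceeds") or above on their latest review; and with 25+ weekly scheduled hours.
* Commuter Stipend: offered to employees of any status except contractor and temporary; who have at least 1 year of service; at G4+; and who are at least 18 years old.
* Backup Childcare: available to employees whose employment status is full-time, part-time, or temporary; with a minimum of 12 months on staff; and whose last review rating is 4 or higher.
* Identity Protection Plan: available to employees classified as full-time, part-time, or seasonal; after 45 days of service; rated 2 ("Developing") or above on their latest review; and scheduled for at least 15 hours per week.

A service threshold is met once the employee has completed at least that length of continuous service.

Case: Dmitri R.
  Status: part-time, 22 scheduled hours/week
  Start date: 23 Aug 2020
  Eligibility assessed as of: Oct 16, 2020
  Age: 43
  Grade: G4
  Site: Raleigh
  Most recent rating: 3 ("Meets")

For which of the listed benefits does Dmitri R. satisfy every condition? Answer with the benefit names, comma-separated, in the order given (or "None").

Identity Protection Plan

Service from 23 Aug 2020 to Oct 16, 2020: 54 days.
Home Office Allowance — status part-time ✓; service 54 days < 6 months (≈180 days) ✗ → not eligible.
Profit Sharing Plan — service 54 days < 1 year (≈365 days) ✗ → not eligible.
Equipment Allowance — status part-time ✗ (requires full-time or seasonal) → not eligible.
Spot Bonus Program — service 54 days < 60 days ✗ → not eligible.
Commuter Stipend — status part-time ✓ (not excluded); service 54 days < 1 year (≈365 days) ✗ → not eligible.
Backup Childcare — status part-time ✓; service 54 days < 12 months (≈360 days) ✗ → not eligible.
Identity Protection Plan — status part-time ✓; service 54 days ≥ 45 days ✓; rating 3 ≥ 2 ✓; 22 hrs/wk ≥ 15 ✓ → eligible.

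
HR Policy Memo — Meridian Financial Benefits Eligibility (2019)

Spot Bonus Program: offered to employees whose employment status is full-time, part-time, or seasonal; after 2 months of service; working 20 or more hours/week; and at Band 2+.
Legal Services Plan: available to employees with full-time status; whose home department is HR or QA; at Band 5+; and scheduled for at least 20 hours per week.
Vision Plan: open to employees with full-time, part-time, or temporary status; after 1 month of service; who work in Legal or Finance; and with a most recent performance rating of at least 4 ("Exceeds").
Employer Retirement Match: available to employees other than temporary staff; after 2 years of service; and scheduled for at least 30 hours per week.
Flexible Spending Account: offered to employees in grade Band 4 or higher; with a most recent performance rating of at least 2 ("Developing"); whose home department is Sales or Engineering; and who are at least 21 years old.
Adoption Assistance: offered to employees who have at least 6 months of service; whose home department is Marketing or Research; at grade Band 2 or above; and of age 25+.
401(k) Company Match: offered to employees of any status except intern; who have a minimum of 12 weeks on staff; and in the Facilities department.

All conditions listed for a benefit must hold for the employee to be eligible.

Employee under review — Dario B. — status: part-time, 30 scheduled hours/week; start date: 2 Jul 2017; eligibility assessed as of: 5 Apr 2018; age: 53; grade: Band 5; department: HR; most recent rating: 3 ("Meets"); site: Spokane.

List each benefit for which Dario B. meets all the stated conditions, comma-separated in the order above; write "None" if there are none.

Service from 2 Jul 2017 to 5 Apr 2018: 277 days.
Spot Bonus Program — status part-time ✓; service 277 days ≥ 2 months (≈60 days) ✓; 30 hrs/wk ≥ 20 ✓; grade Band 5 ≥ Band 2 ✓ → eligible.
Legal Services Plan — status part-time ✗ (requires full-time) → not eligible.
Vision Plan — status part-time ✓; service 277 days ≥ 1 month (≈30 days) ✓; dept HR ✗ → not eligible.
Employer Retirement Match — status part-time ✓ (not excluded); service 277 days < 2 years (≈730 days) ✗ → not eligible.
Flexible Spending Account — grade Band 5 ≥ Band 4 ✓; rating 3 ≥ 2 ✓; dept HR ✗ → not eligible.
Adoption Assistance — service 277 days ≥ 6 months (≈180 days) ✓; dept HR ✗ → not eligible.
401(k) Company Match — status part-time ✓ (not excluded); service 277 days ≥ 12 weeks (≈84 days) ✓; dept HR ✗ → not eligible.

Spot Bonus Program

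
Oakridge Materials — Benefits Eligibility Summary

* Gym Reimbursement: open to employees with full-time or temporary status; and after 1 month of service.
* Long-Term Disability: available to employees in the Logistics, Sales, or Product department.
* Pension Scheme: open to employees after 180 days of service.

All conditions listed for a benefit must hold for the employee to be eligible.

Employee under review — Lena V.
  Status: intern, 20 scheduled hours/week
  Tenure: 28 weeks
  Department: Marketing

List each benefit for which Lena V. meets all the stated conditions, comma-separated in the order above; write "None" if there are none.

Pension Scheme

Gym Reimbursement — status intern ✗ (requires full-time or temporary) → not eligible.
Long-Term Disability — dept Marketing ✗ → not eligible.
Pension Scheme — service 28 weeks ≥ 180 days ✓ → eligible.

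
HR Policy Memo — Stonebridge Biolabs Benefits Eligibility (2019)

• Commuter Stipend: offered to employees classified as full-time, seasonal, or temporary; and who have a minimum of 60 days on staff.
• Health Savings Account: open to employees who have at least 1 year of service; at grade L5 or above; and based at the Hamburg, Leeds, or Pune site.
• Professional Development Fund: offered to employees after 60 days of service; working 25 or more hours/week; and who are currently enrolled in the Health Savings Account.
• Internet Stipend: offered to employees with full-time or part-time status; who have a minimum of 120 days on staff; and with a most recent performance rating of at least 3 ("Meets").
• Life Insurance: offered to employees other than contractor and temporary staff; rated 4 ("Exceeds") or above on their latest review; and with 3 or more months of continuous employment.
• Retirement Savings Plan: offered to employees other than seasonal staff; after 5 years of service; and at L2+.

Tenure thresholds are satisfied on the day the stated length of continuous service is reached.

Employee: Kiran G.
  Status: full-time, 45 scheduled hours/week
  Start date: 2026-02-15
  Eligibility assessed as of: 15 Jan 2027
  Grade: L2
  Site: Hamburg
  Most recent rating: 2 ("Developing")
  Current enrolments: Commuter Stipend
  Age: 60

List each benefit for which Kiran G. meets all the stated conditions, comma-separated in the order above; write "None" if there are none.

Commuter Stipend

Service from 2026-02-15 to 15 Jan 2027: 334 days.
Commuter Stipend — status full-time ✓; service 334 days ≥ 60 days ✓ → eligible.
Health Savings Account — service 334 days < 1 year (≈365 days) ✗ → not eligible.
Professional Development Fund — service 334 days ≥ 60 days ✓; 45 hrs/wk ≥ 25 ✓; not enrolled in Health Savings Account ✗ → not eligible.
Internet Stipend — status full-time ✓; service 334 days ≥ 120 days ✓; rating 2 < 3 ✗ → not eligible.
Life Insurance — status full-time ✓ (not excluded); rating 2 < 4 ✗ → not eligible.
Retirement Savings Plan — status full-time ✓ (not excluded); service 334 days < 5 years (≈1825 days) ✗ → not eligible.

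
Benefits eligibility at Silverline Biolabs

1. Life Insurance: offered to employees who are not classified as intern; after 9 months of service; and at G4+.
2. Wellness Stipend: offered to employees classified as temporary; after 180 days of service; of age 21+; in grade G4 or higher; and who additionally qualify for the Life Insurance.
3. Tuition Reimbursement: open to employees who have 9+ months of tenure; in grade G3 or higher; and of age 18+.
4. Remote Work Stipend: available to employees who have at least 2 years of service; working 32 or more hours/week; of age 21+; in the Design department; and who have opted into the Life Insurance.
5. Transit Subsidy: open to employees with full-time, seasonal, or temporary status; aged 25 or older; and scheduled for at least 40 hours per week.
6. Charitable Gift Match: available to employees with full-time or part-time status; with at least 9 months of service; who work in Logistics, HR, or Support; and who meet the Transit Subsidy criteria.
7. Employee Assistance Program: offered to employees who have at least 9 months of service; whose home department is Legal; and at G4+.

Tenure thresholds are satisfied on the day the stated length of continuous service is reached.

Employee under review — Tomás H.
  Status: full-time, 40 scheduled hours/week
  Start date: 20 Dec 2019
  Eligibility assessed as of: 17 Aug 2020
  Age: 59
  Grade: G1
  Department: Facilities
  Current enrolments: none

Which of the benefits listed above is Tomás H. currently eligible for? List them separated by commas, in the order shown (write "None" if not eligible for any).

Service from 20 Dec 2019 to 17 Aug 2020: 241 days.
Life Insurance — status full-time ✓ (not excluded); service 241 days < 9 months (≈270 days) ✗ → not eligible.
Wellness Stipend — status full-time ✗ (requires temporary) → not eligible.
Tuition Reimbursement — service 241 days < 9 months (≈270 days) ✗ → not eligible.
Remote Work Stipend — service 241 days < 2 years (≈730 days) ✗ → not eligible.
Transit Subsidy — status full-time ✓; age 59 ≥ 25 ✓; 40 hrs/wk ≥ 40 ✓ → eligible.
Charitable Gift Match — status full-time ✓; service 241 days < 9 months (≈270 days) ✗ → not eligible.
Employee Assistance Program — service 241 days < 9 months (≈270 days) ✗ → not eligible.

Transit Subsidy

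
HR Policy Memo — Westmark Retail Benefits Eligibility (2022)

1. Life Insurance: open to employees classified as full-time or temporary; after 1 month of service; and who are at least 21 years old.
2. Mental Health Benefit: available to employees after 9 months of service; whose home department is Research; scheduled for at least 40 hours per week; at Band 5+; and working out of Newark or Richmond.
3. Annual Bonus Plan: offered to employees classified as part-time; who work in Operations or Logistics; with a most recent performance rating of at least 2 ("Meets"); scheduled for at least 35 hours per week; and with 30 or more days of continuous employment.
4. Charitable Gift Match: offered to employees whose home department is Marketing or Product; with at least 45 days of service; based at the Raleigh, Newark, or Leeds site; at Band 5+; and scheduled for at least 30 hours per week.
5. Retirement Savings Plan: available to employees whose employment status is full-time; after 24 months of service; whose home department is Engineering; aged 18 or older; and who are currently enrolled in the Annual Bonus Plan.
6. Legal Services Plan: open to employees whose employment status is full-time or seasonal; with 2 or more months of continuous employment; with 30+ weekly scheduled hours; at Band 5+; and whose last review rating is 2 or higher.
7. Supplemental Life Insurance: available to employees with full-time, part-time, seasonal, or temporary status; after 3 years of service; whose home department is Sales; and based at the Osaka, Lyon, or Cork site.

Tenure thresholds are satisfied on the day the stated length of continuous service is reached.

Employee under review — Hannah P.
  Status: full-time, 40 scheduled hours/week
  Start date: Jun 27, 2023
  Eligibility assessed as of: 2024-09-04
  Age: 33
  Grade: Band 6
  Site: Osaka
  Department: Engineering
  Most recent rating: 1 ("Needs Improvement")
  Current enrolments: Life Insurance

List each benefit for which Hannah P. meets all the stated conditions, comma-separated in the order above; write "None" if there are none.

Service from Jun 27, 2023 to 2024-09-04: 435 days.
Life Insurance — status full-time ✓; service 435 days ≥ 1 month (≈30 days) ✓; age 33 ≥ 21 ✓ → eligible.
Mental Health Benefit — service 435 days ≥ 9 months (≈270 days) ✓; dept Engineering ✗ → not eligible.
Annual Bonus Plan — status full-time ✗ (requires part-time) → not eligible.
Charitable Gift Match — dept Engineering ✗ → not eligible.
Retirement Savings Plan — status full-time ✓; service 435 days < 24 months (≈720 days) ✗ → not eligible.
Legal Services Plan — status full-time ✓; service 435 days ≥ 2 months (≈60 days) ✓; 40 hrs/wk ≥ 30 ✓; grade Band 6 ≥ Band 5 ✓; rating 1 < 2 ✗ → not eligible.
Supplemental Life Insurance — status full-time ✓; service 435 days < 3 years (≈1095 days) ✗ → not eligible.

Life Insurance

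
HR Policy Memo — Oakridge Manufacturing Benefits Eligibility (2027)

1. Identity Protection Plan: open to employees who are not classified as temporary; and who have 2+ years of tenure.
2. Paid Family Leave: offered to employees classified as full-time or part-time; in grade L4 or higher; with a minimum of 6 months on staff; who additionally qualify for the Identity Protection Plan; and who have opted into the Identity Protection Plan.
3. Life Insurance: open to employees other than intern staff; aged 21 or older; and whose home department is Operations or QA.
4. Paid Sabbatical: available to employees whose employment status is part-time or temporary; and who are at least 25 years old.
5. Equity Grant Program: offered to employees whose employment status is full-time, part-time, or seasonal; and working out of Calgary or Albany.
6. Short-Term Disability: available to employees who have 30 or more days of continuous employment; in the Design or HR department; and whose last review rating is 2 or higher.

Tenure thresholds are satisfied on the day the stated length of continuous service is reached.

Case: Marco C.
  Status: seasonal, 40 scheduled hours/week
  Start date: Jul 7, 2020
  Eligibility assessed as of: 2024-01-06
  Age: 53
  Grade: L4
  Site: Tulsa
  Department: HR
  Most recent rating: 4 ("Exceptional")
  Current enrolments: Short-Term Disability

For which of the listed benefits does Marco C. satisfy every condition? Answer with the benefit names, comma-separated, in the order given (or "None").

Service from Jul 7, 2020 to 2024-01-06: 1278 days.
Identity Protection Plan — status seasonal ✓ (not excluded); service 1278 days ≥ 2 years (≈730 days) ✓ → eligible.
Paid Family Leave — status seasonal ✗ (requires full-time or part-time) → not eligible.
Life Insurance — status seasonal ✓ (not excluded); age 53 ≥ 21 ✓; dept HR ✗ → not eligible.
Paid Sabbatical — status seasonal ✗ (requires part-time or temporary) → not eligible.
Equity Grant Program — status seasonal ✓; site Tulsa ✗ (not Calgary or Albany) → not eligible.
Short-Term Disability — service 1278 days ≥ 30 days ✓; dept HR ✓; rating 4 ≥ 2 ✓ → eligible.

Identity Protection Plan, Short-Term Disability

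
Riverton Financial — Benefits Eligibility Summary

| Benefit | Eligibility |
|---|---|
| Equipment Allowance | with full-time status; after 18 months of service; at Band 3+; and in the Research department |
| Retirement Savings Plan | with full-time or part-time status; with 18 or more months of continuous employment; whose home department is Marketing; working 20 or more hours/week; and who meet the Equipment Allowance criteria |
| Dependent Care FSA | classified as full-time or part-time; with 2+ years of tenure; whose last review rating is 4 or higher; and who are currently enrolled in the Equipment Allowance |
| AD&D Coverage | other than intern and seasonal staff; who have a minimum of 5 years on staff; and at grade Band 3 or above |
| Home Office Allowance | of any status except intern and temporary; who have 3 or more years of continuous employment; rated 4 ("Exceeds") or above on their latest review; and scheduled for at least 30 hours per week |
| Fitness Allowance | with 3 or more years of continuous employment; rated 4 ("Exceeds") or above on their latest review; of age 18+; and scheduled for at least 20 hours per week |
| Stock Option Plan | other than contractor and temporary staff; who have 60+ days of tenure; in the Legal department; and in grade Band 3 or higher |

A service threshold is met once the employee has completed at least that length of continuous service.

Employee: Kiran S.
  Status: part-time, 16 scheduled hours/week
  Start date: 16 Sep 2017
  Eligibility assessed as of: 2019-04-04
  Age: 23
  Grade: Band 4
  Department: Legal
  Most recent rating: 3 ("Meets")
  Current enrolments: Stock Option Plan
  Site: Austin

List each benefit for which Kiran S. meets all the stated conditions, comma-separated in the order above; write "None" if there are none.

Service from 16 Sep 2017 to 2019-04-04: 565 days.
Equipment Allowance — status part-time ✗ (requires full-time) → not eligible.
Retirement Savings Plan — status part-time ✓; service 565 days ≥ 18 months (≈540 days) ✓; dept Legal ✗ → not eligible.
Dependent Care FSA — status part-time ✓; service 565 days < 2 years (≈730 days) ✗ → not eligible.
AD&D Coverage — status part-time ✓ (not excluded); service 565 days < 5 years (≈1825 days) ✗ → not eligible.
Home Office Allowance — status part-time ✓ (not excluded); service 565 days < 3 years (≈1095 days) ✗ → not eligible.
Fitness Allowance — service 565 days < 3 years (≈1095 days) ✗ → not eligible.
Stock Option Plan — status part-time ✓ (not excluded); service 565 days ≥ 60 days ✓; dept Legal ✓; grade Band 4 ≥ Band 3 ✓ → eligible.

Stock Option Plan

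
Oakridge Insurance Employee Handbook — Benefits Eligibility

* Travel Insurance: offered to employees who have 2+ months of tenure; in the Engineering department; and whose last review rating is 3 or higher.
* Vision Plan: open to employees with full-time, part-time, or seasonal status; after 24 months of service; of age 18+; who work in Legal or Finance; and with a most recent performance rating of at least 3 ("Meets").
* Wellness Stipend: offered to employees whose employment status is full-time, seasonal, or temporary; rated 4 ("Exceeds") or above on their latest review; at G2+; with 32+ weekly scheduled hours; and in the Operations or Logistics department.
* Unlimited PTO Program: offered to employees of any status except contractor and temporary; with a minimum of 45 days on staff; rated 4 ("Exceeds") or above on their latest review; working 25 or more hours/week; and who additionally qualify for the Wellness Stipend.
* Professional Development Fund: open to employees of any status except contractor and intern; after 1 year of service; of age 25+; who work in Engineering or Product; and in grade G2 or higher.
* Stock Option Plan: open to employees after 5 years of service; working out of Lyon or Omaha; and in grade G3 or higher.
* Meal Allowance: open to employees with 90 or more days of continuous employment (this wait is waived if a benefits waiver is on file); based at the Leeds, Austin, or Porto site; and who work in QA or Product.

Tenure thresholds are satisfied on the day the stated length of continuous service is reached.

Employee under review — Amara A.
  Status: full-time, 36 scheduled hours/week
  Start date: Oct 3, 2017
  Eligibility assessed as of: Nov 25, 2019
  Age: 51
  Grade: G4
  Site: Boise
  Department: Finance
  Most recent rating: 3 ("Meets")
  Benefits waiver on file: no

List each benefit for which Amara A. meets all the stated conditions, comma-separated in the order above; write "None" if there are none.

Vision Plan

Service from Oct 3, 2017 to Nov 25, 2019: 783 days.
Travel Insurance — service 783 days ≥ 2 months (≈60 days) ✓; dept Finance ✗ → not eligible.
Vision Plan — status full-time ✓; service 783 days ≥ 24 months (≈720 days) ✓; age 51 ≥ 18 ✓; dept Finance ✓; rating 3 ≥ 3 ✓ → eligible.
Wellness Stipend — status full-time ✓; rating 3 < 4 ✗ → not eligible.
Unlimited PTO Program — status full-time ✓ (not excluded); service 783 days ≥ 45 days ✓; rating 3 < 4 ✗ → not eligible.
Professional Development Fund — status full-time ✓ (not excluded); service 783 days ≥ 1 year (≈365 days) ✓; age 51 ≥ 25 ✓; dept Finance ✗ → not eligible.
Stock Option Plan — service 783 days < 5 years (≈1825 days) ✗ → not eligible.
Meal Allowance — no waiver, service 783 days ≥ 90 days ✓; site Boise ✗ (not Leeds, Austin, or Porto) → not eligible.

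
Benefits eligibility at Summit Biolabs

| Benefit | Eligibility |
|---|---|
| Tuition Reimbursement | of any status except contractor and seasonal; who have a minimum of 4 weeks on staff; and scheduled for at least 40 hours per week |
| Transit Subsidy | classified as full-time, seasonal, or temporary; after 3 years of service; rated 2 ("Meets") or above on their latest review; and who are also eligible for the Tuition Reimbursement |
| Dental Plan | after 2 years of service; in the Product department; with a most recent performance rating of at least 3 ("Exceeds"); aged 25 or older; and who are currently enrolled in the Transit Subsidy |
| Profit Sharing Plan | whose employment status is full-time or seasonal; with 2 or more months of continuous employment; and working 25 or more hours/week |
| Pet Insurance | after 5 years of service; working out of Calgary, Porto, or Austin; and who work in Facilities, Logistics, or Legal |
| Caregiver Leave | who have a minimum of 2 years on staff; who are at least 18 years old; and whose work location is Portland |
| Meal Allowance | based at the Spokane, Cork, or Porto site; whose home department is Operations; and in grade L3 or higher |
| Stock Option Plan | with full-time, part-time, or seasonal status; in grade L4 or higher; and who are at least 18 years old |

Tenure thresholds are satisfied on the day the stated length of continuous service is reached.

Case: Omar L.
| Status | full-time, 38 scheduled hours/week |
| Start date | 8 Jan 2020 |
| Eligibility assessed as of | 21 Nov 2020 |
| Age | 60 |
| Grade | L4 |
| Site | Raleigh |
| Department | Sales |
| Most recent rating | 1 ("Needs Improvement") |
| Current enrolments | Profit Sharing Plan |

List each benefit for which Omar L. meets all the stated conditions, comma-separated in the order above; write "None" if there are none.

Service from 8 Jan 2020 to 21 Nov 2020: 318 days.
Tuition Reimbursement — status full-time ✓ (not excluded); service 318 days ≥ 4 weeks (≈28 days) ✓; 38 hrs/wk < 40 ✗ → not eligible.
Transit Subsidy — status full-time ✓; service 318 days < 3 years (≈1095 days) ✗ → not eligible.
Dental Plan — service 318 days < 2 years (≈730 days) ✗ → not eligible.
Profit Sharing Plan — status full-time ✓; service 318 days ≥ 2 months (≈60 days) ✓; 38 hrs/wk ≥ 25 ✓ → eligible.
Pet Insurance — service 318 days < 5 years (≈1825 days) ✗ → not eligible.
Caregiver Leave — service 318 days < 2 years (≈730 days) ✗ → not eligible.
Meal Allowance — site Raleigh ✗ (not Spokane, Cork, or Porto) → not eligible.
Stock Option Plan — status full-time ✓; grade L4 ≥ L4 ✓; age 60 ≥ 18 ✓ → eligible.

Profit Sharing Plan, Stock Option Plan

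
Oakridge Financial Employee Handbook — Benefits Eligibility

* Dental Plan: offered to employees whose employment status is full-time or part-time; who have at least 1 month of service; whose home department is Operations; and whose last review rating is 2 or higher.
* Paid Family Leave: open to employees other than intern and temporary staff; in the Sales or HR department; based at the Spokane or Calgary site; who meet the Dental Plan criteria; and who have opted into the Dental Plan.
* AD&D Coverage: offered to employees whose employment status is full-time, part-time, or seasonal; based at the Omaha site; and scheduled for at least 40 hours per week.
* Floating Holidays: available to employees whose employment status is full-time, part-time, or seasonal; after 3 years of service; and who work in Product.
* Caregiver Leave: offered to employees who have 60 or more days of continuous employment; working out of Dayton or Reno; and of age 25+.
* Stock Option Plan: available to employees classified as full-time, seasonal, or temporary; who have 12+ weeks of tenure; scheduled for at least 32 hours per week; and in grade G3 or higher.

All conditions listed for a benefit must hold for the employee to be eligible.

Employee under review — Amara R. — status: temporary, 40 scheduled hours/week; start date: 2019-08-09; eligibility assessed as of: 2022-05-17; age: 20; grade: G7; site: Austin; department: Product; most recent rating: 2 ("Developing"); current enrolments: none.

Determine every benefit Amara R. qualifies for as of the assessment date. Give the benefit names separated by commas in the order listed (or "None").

Service from 2019-08-09 to 2022-05-17: 1012 days.
Dental Plan — status temporary ✗ (requires full-time or part-time) → not eligible.
Paid Family Leave — status temporary ✗ (excluded) → not eligible.
AD&D Coverage — status temporary ✗ (requires full-time, part-time, or seasonal) → not eligible.
Floating Holidays — status temporary ✗ (requires full-time, part-time, or seasonal) → not eligible.
Caregiver Leave — service 1012 days ≥ 60 days ✓; site Austin ✗ (not Dayton or Reno) → not eligible.
Stock Option Plan — status temporary ✓; service 1012 days ≥ 12 weeks (≈84 days) ✓; 40 hrs/wk ≥ 32 ✓; grade G7 ≥ G3 ✓ → eligible.

Stock Option Plan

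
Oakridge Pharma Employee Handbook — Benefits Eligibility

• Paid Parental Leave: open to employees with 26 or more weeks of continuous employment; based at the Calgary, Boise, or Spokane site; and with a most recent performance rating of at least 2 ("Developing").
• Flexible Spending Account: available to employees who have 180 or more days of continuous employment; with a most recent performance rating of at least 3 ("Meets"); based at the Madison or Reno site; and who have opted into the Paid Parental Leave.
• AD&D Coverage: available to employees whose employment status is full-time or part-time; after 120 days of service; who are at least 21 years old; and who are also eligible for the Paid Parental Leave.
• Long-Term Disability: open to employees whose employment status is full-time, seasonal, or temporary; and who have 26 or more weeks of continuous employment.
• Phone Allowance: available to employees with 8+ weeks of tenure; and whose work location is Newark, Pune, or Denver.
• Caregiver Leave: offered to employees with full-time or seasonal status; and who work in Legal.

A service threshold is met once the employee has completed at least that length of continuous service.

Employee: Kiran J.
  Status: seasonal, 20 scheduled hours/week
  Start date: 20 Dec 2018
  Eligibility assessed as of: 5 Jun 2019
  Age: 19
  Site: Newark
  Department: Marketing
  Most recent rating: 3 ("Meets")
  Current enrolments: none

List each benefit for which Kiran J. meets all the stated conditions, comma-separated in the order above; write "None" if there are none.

Phone Allowance

Service from 20 Dec 2018 to 5 Jun 2019: 167 days.
Paid Parental Leave — service 167 days < 26 weeks (≈182 days) ✗ → not eligible.
Flexible Spending Account — service 167 days < 180 days ✗ → not eligible.
AD&D Coverage — status seasonal ✗ (requires full-time or part-time) → not eligible.
Long-Term Disability — status seasonal ✓; service 167 days < 26 weeks (≈182 days) ✗ → not eligible.
Phone Allowance — service 167 days ≥ 8 weeks (≈56 days) ✓; site Newark ✓ → eligible.
Caregiver Leave — status seasonal ✓; dept Marketing ✗ → not eligible.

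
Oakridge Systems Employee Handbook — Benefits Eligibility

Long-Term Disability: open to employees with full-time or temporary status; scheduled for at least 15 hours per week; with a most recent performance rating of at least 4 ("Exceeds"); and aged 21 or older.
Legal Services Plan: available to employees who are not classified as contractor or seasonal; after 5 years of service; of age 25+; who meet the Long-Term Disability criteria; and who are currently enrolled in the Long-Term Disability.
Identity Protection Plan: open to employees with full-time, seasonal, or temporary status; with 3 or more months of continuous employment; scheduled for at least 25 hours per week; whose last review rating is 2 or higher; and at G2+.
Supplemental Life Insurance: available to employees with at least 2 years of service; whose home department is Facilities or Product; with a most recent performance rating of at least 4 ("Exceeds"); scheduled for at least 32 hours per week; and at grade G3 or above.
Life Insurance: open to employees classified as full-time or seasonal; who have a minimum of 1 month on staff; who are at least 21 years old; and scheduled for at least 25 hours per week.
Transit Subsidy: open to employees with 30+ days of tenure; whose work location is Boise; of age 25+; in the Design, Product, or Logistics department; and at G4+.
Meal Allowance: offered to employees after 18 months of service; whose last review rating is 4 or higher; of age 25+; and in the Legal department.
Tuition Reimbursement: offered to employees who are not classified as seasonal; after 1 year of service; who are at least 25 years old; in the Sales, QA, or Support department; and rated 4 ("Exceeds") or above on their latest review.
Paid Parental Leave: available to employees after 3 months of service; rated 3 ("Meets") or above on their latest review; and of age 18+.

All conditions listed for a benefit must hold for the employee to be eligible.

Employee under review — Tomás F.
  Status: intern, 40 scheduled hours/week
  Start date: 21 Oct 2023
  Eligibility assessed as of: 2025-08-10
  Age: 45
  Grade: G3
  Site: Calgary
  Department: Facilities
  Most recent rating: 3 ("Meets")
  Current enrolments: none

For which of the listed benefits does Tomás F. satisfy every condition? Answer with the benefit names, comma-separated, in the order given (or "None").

Paid Parental Leave

Service from 21 Oct 2023 to 2025-08-10: 659 days.
Long-Term Disability — status intern ✗ (requires full-time or temporary) → not eligible.
Legal Services Plan — status intern ✓ (not excluded); service 659 days < 5 years (≈1825 days) ✗ → not eligible.
Identity Protection Plan — status intern ✗ (requires full-time, seasonal, or temporary) → not eligible.
Supplemental Life Insurance — service 659 days < 2 years (≈730 days) ✗ → not eligible.
Life Insurance — status intern ✗ (requires full-time or seasonal) → not eligible.
Transit Subsidy — service 659 days ≥ 30 days ✓; site Calgary ✗ (not Boise) → not eligible.
Meal Allowance — service 659 days ≥ 18 months (≈540 days) ✓; rating 3 < 4 ✗ → not eligible.
Tuition Reimbursement — status intern ✓ (not excluded); service 659 days ≥ 1 year (≈365 days) ✓; age 45 ≥ 25 ✓; dept Facilities ✗ → not eligible.
Paid Parental Leave — service 659 days ≥ 3 months (≈90 days) ✓; rating 3 ≥ 3 ✓; age 45 ≥ 18 ✓ → eligible.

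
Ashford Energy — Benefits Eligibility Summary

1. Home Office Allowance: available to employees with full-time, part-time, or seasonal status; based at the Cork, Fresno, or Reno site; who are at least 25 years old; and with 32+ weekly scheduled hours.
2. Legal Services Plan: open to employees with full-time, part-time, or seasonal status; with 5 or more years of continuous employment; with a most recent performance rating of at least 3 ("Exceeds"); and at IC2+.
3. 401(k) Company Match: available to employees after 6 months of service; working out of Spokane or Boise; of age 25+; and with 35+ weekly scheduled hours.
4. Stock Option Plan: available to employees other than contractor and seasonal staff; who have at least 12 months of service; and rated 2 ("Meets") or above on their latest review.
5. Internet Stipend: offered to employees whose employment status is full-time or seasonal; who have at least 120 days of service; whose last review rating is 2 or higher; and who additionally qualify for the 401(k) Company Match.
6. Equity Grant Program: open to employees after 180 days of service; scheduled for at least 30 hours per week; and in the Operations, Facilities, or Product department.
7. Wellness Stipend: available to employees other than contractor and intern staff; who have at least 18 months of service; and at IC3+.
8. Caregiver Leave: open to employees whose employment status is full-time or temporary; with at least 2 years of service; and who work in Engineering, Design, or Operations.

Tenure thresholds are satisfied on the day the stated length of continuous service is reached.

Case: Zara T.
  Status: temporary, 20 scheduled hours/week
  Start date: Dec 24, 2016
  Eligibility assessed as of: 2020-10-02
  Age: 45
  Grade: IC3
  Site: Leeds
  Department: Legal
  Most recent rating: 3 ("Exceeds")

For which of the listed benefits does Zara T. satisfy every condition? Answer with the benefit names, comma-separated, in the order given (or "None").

Service from Dec 24, 2016 to 2020-10-02: 1378 days.
Home Office Allowance — status temporary ✗ (requires full-time, part-time, or seasonal) → not eligible.
Legal Services Plan — status temporary ✗ (requires full-time, part-time, or seasonal) → not eligible.
401(k) Company Match — service 1378 days ≥ 6 months (≈180 days) ✓; site Leeds ✗ (not Spokane or Boise) → not eligible.
Stock Option Plan — status temporary ✓ (not excluded); service 1378 days ≥ 12 months (≈360 days) ✓; rating 3 ≥ 2 ✓ → eligible.
Internet Stipend — status temporary ✗ (requires full-time or seasonal) → not eligible.
Equity Grant Program — service 1378 days ≥ 180 days ✓; 20 hrs/wk < 30 ✗ → not eligible.
Wellness Stipend — status temporary ✓ (not excluded); service 1378 days ≥ 18 months (≈540 days) ✓; grade IC3 ≥ IC3 ✓ → eligible.
Caregiver Leave — status temporary ✓; service 1378 days ≥ 2 years (≈730 days) ✓; dept Legal ✗ → not eligible.

Stock Option Plan, Wellness Stipend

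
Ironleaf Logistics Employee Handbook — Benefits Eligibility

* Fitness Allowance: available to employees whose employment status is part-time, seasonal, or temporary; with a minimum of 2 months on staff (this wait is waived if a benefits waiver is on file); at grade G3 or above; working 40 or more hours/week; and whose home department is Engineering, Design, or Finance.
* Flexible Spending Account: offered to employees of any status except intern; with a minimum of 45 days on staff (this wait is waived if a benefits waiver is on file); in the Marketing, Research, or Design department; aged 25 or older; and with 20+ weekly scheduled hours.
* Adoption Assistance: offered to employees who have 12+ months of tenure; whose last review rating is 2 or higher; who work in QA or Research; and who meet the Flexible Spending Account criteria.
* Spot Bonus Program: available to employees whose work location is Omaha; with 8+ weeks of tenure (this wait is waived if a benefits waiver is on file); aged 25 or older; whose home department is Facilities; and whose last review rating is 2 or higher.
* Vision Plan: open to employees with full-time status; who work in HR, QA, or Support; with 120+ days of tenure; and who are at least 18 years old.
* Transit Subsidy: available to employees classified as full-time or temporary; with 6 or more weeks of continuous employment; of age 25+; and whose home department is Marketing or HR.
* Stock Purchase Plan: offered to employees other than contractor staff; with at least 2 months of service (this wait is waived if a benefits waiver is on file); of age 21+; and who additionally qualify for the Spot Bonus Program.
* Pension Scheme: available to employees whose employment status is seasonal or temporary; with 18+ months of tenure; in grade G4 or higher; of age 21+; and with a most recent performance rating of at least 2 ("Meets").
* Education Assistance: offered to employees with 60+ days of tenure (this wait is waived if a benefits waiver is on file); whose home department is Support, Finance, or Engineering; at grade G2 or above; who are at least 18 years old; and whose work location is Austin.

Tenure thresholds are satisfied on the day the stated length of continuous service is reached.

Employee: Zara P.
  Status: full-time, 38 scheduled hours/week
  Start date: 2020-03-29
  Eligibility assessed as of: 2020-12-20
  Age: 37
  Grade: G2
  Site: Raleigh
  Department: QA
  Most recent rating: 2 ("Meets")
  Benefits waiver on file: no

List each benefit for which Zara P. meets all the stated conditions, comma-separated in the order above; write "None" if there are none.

Service from 2020-03-29 to 2020-12-20: 266 days.
Fitness Allowance — status full-time ✗ (requires part-time, seasonal, or temporary) → not eligible.
Flexible Spending Account — status full-time ✓ (not excluded); no waiver, service 266 days ≥ 45 days ✓; dept QA ✗ → not eligible.
Adoption Assistance — service 266 days < 12 months (≈360 days) ✗ → not eligible.
Spot Bonus Program — site Raleigh ✗ (not Omaha) → not eligible.
Vision Plan — status full-time ✓; dept QA ✓; service 266 days ≥ 120 days ✓; age 37 ≥ 18 ✓ → eligible.
Transit Subsidy — status full-time ✓; service 266 days ≥ 6 weeks (≈42 days) ✓; age 37 ≥ 25 ✓; dept QA ✗ → not eligible.
Stock Purchase Plan — status full-time ✓ (not excluded); no waiver, service 266 days ≥ 2 months (≈60 days) ✓; age 37 ≥ 21 ✓; not eligible for Spot Bonus Program ✗ → not eligible.
Pension Scheme — status full-time ✗ (requires seasonal or temporary) → not eligible.
Education Assistance — no waiver, service 266 days ≥ 60 days ✓; dept QA ✗ → not eligible.

Vision Plan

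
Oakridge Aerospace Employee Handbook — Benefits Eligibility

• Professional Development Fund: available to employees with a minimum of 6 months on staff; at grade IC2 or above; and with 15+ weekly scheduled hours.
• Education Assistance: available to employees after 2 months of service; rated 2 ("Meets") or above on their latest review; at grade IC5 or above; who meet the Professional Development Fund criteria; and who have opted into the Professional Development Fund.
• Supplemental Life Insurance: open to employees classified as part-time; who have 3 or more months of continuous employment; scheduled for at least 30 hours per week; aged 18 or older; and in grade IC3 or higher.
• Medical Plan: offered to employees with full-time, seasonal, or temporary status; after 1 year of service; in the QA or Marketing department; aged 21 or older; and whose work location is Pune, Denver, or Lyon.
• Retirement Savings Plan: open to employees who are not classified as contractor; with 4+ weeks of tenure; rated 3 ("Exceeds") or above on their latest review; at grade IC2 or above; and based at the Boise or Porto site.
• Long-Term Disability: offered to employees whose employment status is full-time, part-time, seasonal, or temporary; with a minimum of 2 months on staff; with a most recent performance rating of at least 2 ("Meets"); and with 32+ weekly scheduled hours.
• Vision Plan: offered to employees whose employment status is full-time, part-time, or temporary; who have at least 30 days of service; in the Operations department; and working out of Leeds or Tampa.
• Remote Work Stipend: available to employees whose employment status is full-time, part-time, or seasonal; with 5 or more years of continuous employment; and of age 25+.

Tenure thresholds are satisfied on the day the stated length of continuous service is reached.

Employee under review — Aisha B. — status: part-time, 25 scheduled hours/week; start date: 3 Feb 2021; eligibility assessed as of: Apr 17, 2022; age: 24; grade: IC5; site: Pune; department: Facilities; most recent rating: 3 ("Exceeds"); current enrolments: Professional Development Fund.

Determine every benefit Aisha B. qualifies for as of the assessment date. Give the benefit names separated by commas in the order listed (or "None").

Service from 3 Feb 2021 to Apr 17, 2022: 438 days.
Professional Development Fund — service 438 days ≥ 6 months (≈180 days) ✓; grade IC5 ≥ IC2 ✓; 25 hrs/wk ≥ 15 ✓ → eligible.
Education Assistance — service 438 days ≥ 2 months (≈60 days) ✓; rating 3 ≥ 2 ✓; grade IC5 ≥ IC5 ✓; eligible for Professional Development Fund ✓; enrolled in Professional Development Fund ✓ → eligible.
Supplemental Life Insurance — status part-time ✓; service 438 days ≥ 3 months (≈90 days) ✓; 25 hrs/wk < 30 ✗ → not eligible.
Medical Plan — status part-time ✗ (requires full-time, seasonal, or temporary) → not eligible.
Retirement Savings Plan — status part-time ✓ (not excluded); service 438 days ≥ 4 weeks (≈28 days) ✓; rating 3 ≥ 3 ✓; grade IC5 ≥ IC2 ✓; site Pune ✗ (not Boise or Porto) → not eligible.
Long-Term Disability — status part-time ✓; service 438 days ≥ 2 months (≈60 days) ✓; rating 3 ≥ 2 ✓; 25 hrs/wk < 32 ✗ → not eligible.
Vision Plan — status part-time ✓; service 438 days ≥ 30 days ✓; dept Facilities ✗ → not eligible.
Remote Work Stipend — status part-time ✓; service 438 days < 5 years (≈1825 days) ✗ → not eligible.

Professional Development Fund, Education Assistance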